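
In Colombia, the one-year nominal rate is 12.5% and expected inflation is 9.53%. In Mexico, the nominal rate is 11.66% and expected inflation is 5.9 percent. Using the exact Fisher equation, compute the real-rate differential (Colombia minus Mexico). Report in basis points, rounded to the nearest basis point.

-273 basis points

Colombia: (1 + 0.1250)/(1 + 0.0953) − 1 = 2.7116%
Mexico: (1 + 0.1166)/(1 + 0.0590) − 1 = 5.4391%
Differential = 2.7116% − 5.4391% = -2.7275% → -273 basis points.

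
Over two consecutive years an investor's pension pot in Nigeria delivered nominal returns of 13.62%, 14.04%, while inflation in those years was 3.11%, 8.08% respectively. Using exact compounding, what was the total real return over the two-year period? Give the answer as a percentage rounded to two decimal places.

16.27%

Compound the nominal returns: 1.1362 × 1.1404 = 1.295722.
Compound inflation: 1.0311 × 1.0808 = 1.114413.
Deflate: 1.295722 / 1.114413 = 1.162695.
Total real return = 1.162695 − 1 → 16.27%.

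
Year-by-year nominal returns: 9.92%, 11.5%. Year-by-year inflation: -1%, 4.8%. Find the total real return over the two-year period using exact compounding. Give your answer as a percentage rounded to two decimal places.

18.13%

Compound the nominal returns: 1.0992 × 1.1150 = 1.225608.
Compound inflation: 0.9900 × 1.0480 = 1.037520.
Deflate: 1.225608 / 1.037520 = 1.181286.
Total real return = 1.181286 − 1 → 18.13%.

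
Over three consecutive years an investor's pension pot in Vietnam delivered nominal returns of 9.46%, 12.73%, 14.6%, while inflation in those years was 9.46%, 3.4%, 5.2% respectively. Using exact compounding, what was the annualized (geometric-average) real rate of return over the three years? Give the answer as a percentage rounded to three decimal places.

Nominal growth factor = 1.0946 × 1.1273 × 1.1460 = 1.41409820
Price-level growth factor = 1.0946 × 1.0340 × 1.0520 = 1.19067085
Real growth factor = 1.41409820 / 1.19067085 = 1.18764829
Annualized real rate = 1.18764829^(1/3) − 1 = 5.9000% → 5.900%.

5.900%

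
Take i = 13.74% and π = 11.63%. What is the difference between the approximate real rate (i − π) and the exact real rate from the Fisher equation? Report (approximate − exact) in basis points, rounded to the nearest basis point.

Approximate: r ≈ 13.740% − 11.630% = 2.1100%
Exact: (1 + 0.1374)/(1 + 0.1163) − 1 = 1.8902%
Error = 2.1100% − 1.8902% = 0.2198% → 22 basis points.

22 basis points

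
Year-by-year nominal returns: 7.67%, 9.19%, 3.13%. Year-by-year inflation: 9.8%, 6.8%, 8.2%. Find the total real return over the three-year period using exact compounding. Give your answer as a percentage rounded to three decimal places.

-4.443%

Nominal growth factor = 1.0767 × 1.0919 × 1.0313 = 1.212447
Price-level growth factor = 1.0980 × 1.0680 × 1.0820 = 1.268822
Real growth factor = 1.212447 / 1.268822 = 0.955568
Total real return = 0.955568 − 1 → -4.443%.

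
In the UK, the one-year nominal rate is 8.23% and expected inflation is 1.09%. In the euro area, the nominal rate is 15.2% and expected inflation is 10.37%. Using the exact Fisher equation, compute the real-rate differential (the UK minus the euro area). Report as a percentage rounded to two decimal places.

The UK: (1 + 0.0823)/(1 + 0.0109) − 1 = 7.0630%
The euro area: (1 + 0.1520)/(1 + 0.1037) − 1 = 4.3762%
Differential = 7.0630% − 4.3762% = 2.6868% → 2.69%.

2.69%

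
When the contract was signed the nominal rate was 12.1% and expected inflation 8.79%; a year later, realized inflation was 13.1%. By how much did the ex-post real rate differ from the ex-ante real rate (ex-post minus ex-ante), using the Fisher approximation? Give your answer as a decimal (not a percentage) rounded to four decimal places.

Ex-ante: 12.1% − 8.79% = 3.310%
Ex-post: 12.1% − 13.1% = -1.000%
Difference (ex-post − ex-ante) = -4.3100% → -0.0431.

-0.0431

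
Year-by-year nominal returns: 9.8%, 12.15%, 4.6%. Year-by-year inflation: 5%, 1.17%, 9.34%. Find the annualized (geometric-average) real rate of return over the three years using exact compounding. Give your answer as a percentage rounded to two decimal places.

Nominal growth factor = 1.0980 × 1.1215 × 1.0460 = 1.28805172
Price-level growth factor = 1.0500 × 1.0117 × 1.0934 = 1.16150242
Real growth factor = 1.28805172 / 1.16150242 = 1.10895311
Annualized real rate = 1.10895311^(1/3) − 1 = 3.5073% → 3.51%.

3.51%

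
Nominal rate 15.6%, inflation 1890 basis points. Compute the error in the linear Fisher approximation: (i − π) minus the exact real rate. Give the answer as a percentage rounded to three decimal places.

Approximate: r ≈ 15.600% − 18.900% = -3.3000%
Exact: (1 + 0.1560)/(1 + 0.1890) − 1 = -2.7754%
Error = -3.3000% − (-2.7754%) = -0.5246% → -0.525%.

-0.525%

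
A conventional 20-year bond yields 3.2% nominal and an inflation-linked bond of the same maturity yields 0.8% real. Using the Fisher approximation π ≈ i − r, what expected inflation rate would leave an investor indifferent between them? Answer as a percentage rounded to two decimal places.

2.40%

π ≈ i − r = 3.2% − 0.8% → 2.40%.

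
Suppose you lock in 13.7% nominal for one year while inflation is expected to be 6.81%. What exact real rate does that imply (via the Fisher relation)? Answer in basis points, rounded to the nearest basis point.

645 basis points

1 + r = 1.13700 / 1.06810 = 1.064507
r = 1.064507 − 1 = 6.4507%, i.e. 645 basis points.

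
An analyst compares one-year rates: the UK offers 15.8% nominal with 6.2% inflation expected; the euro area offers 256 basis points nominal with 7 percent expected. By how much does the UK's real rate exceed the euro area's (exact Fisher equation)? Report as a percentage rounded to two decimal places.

The UK: (1 + 0.1580)/(1 + 0.0620) − 1 = 9.0395%
The euro area: (1 + 0.0256)/(1 + 0.0700) − 1 = -4.1495%
Differential = 9.0395% − (-4.1495%) = 13.1891% → 13.19%.

13.19%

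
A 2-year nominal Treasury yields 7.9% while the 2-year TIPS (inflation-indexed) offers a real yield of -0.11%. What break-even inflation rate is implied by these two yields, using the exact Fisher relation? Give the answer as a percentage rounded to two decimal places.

(1 + π) = (1 + i)/(1 + r) = 1.07900 / 0.99890 = 1.080188
Break-even inflation = 1.080188 − 1 → 8.02%.

8.02%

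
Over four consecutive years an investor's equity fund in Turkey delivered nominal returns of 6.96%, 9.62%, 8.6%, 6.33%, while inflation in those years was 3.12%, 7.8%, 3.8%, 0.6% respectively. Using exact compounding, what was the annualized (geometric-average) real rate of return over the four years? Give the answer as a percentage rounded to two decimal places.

3.92%

Compound the nominal returns: 1.0696 × 1.0962 × 1.0860 × 1.0633 = 1.35393193.
Compound inflation: 1.0312 × 1.0780 × 1.0380 × 1.0060 = 1.16079893.
Deflate: 1.35393193 / 1.16079893 = 1.16637938.
Annualized real rate = 1.16637938^(1/4) − 1 = 3.9226% → 3.92%.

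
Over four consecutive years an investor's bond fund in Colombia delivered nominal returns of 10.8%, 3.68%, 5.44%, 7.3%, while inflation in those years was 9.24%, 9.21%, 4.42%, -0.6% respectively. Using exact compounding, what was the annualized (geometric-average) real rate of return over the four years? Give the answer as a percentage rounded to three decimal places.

1.218%

Compound the nominal returns: 1.1080 × 1.0368 × 1.0544 × 1.0730 = 1.29969027.
Compound inflation: 1.0924 × 1.0921 × 1.0442 × 0.9940 = 1.23826664.
Deflate: 1.29969027 / 1.23826664 = 1.04960453.
Annualized real rate = 1.04960453^(1/4) − 1 = 1.2177% → 1.218%.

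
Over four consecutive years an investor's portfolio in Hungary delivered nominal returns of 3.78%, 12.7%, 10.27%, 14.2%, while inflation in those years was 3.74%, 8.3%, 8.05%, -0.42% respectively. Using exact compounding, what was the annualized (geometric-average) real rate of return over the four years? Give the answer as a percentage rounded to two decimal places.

5.06%

Compound the nominal returns: 1.0378 × 1.1270 × 1.1027 × 1.1420 = 1.47285862.
Compound inflation: 1.0374 × 1.0830 × 1.0805 × 0.9958 = 1.20884771.
Deflate: 1.47285862 / 1.20884771 = 1.21839881.
Annualized real rate = 1.21839881^(1/4) − 1 = 5.0624% → 5.06%.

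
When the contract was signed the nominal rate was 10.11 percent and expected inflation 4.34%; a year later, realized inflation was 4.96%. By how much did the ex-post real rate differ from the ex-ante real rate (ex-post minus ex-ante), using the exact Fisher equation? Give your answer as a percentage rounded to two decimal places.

-0.62%

Ex-ante: (1 + 0.1011)/(1 + 0.0434) − 1 = 5.5300%
Ex-post: (1 + 0.1011)/(1 + 0.0496) − 1 = 4.9066%
Difference (ex-post − ex-ante) = -0.6234% → -0.62%.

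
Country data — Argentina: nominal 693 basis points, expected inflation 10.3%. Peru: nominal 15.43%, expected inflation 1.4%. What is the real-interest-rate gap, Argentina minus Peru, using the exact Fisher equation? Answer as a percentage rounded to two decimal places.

-16.89%

Argentina: (1 + 0.0693)/(1 + 0.1030) − 1 = -3.0553%
Peru: (1 + 0.1543)/(1 + 0.0140) − 1 = 13.8363%
Differential = -3.0553% − 13.8363% = -16.8916% → -16.89%.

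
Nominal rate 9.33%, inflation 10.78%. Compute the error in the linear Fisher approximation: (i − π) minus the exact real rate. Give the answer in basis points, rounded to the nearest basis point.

-14 basis points

Approximate: r ≈ 9.330% − 10.780% = -1.4500%
Exact: (1 + 0.0933)/(1 + 0.1078) − 1 = -1.3089%
Error = -1.4500% − (-1.3089%) = -0.1411% → -14 basis points.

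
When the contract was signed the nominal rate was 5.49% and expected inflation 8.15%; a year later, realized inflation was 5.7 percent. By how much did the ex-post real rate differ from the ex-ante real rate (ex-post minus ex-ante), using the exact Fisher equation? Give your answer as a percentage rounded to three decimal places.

2.261%

Ex-ante: (1 + 0.0549)/(1 + 0.0815) − 1 = -2.4595%
Ex-post: (1 + 0.0549)/(1 + 0.0570) − 1 = -0.1987%
Difference (ex-post − ex-ante) = 2.2609% → 2.261%.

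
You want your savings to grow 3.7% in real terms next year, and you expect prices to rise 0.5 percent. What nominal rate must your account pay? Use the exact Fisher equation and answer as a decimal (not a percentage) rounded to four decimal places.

0.0422

(1 + i) = (1 + r)(1 + π) = 1.03700 × 1.00500 = 1.042185
i = 1.042185 − 1, so the required nominal rate is 0.0422.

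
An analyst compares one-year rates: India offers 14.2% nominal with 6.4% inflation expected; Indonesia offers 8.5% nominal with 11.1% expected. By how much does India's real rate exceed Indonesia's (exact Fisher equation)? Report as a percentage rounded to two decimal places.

India: (1 + 0.1420)/(1 + 0.0640) − 1 = 7.3308%
Indonesia: (1 + 0.0850)/(1 + 0.1110) − 1 = -2.3402%
Differential = 7.3308% − (-2.3402%) = 9.6711% → 9.67%.

9.67%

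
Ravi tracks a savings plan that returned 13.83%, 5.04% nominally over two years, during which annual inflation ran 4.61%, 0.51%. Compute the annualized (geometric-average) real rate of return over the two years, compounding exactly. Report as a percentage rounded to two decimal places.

6.64%

Nominal growth factor = 1.1383 × 1.0504 = 1.19567032
Price-level growth factor = 1.0461 × 1.0051 = 1.05143511
Real growth factor = 1.19567032 / 1.05143511 = 1.13717937
Annualized real rate = 1.13717937^(1/2) − 1 = 6.6386% → 6.64%.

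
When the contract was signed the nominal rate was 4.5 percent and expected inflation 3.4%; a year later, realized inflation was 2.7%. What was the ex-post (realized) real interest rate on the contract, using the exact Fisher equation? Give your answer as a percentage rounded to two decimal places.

Ex-post: (1 + 0.0450)/(1 + 0.0270) − 1 = 1.7527%
So the realized real rate is 1.75%.

1.75%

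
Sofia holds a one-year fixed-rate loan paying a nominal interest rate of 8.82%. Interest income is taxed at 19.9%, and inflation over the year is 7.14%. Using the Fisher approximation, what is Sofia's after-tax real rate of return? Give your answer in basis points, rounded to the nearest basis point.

After-tax nominal return = 8.82% × (1 − 0.199) = 7.06482%.
r ≈ 7.06482% − 7.14% → -8 basis points.

-8 basis points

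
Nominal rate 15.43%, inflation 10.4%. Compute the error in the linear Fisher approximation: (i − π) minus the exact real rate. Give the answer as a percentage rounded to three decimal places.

0.474%

Approximate: r ≈ 15.430% − 10.400% = 5.0300%
Exact: (1 + 0.1543)/(1 + 0.1040) − 1 = 4.5562%
Error = 5.0300% − 4.5562% = 0.4738% → 0.474%.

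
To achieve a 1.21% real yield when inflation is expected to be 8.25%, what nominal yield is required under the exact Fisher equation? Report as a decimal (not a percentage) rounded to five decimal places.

0.09560

(1 + i) = (1 + r)(1 + π) = 1.01210 × 1.08250 = 1.09559825
i = 1.09559825 − 1, so the required nominal rate is 0.09560.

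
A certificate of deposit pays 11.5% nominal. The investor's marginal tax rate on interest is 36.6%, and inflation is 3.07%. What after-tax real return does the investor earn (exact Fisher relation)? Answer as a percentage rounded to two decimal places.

4.10%

After-tax nominal return = 11.5% × (1 − 0.366) = 7.2910%.
1 + r = 1.07291 / 1.03070 = 1.040953
After-tax real rate = 1.040953 − 1 → 4.10%.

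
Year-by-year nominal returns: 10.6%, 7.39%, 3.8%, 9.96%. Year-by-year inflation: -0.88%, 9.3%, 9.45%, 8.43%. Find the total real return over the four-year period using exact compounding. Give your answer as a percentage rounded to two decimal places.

5.44%

Nominal growth factor = 1.1060 × 1.0739 × 1.0380 × 1.0996 = 1.355661
Price-level growth factor = 0.9912 × 1.0930 × 1.0945 × 1.0843 = 1.285721
Real growth factor = 1.355661 / 1.285721 = 1.054398
Total real return = 1.054398 − 1 → 5.44%.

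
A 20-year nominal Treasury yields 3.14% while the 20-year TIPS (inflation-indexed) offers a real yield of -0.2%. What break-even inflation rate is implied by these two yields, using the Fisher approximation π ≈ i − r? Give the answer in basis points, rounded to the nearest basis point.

334 basis points

π ≈ i − r = 3.14% − (-0.2%) → 334 basis points.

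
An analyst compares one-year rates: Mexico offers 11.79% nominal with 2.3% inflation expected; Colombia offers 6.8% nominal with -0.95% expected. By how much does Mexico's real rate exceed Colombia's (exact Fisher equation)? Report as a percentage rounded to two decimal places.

1.45%

Mexico: (1 + 0.1179)/(1 + 0.0230) − 1 = 9.2766%
Colombia: (1 + 0.0680)/(1 − 0.0095) − 1 = 7.8243%
Differential = 9.2766% − 7.8243% = 1.4523% → 1.45%.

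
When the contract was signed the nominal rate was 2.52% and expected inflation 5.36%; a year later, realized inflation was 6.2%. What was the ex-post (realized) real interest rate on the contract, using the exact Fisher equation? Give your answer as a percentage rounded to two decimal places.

-3.47%

Ex-post: (1 + 0.0252)/(1 + 0.0620) − 1 = -3.4652%
So the realized real rate is -3.47%.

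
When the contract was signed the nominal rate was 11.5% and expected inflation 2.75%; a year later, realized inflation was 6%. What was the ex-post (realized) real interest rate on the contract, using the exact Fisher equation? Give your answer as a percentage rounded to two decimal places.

5.19%

Ex-post: (1 + 0.1150)/(1 + 0.0600) − 1 = 5.1887%
So the realized real rate is 5.19%.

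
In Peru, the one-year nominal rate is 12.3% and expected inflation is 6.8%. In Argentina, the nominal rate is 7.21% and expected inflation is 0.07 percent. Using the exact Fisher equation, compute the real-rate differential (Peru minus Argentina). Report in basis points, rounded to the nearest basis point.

Peru: (1 + 0.1230)/(1 + 0.0680) − 1 = 5.1498%
Argentina: (1 + 0.0721)/(1 + 0.0007) − 1 = 7.1350%
Differential = 5.1498% − 7.1350% = -1.9852% → -199 basis points.

-199 basis points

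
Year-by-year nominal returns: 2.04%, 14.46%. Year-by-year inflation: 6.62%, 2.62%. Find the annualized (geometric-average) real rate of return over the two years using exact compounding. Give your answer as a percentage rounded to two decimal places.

3.32%

Compound the nominal returns: 1.0204 × 1.1446 = 1.16794984.
Compound inflation: 1.0662 × 1.0262 = 1.09413444.
Deflate: 1.16794984 / 1.09413444 = 1.06746465.
Annualized real rate = 1.06746465^(1/2) − 1 = 3.3182% → 3.32%.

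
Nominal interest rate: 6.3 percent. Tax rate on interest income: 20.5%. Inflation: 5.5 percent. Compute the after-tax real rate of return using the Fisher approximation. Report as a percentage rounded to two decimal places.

-0.49%

After-tax nominal return = 6.3% × (1 − 0.205) = 5.0085%.
r ≈ 5.0085% − 5.5% → -0.49%.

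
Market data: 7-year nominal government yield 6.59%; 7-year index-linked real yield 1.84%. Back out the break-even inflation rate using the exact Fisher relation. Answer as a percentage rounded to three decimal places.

(1 + π) = (1 + i)/(1 + r) = 1.06590 / 1.01840 = 1.046642
Break-even inflation = 1.046642 − 1 → 4.664%.

4.664%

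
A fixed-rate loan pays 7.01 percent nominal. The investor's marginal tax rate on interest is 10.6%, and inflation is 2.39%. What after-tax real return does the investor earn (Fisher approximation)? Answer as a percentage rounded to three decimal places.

After-tax nominal return = 7.01% × (1 − 0.106) = 6.26694%.
r ≈ 6.26694% − 2.39% → 3.877%.

3.877%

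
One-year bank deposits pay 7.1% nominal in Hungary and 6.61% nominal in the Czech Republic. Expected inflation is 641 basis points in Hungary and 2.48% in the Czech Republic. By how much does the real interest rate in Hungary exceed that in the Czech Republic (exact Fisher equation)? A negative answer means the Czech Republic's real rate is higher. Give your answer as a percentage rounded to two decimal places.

-3.38%

Hungary: (1 + 0.0710)/(1 + 0.0641) − 1 = 0.6484%
The Czech Republic: (1 + 0.0661)/(1 + 0.0248) − 1 = 4.0301%
Differential = 0.6484% − 4.0301% = -3.3816% → -3.38%.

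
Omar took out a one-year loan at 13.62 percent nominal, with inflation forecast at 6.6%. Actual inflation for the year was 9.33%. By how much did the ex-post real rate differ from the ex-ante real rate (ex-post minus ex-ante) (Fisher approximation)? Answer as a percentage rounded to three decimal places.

Ex-ante: 13.62% − 6.6% = 7.020%
Ex-post: 13.62% − 9.33% = 4.290%
Difference (ex-post − ex-ante) = -2.7300% → -2.730%.

-2.730%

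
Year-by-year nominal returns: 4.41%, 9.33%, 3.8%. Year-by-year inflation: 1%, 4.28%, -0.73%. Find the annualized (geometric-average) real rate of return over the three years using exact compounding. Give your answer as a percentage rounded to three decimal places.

Nominal growth factor = 1.0441 × 1.0933 × 1.0380 = 1.18489208
Price-level growth factor = 1.0100 × 1.0428 × 0.9927 = 1.04553944
Real growth factor = 1.18489208 / 1.04553944 = 1.13328301
Annualized real rate = 1.13328301^(1/3) − 1 = 4.2588% → 4.259%.

4.259%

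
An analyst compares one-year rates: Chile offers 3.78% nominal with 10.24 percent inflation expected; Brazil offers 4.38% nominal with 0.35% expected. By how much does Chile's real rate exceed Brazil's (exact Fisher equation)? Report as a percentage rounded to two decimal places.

Chile: (1 + 0.0378)/(1 + 0.1024) − 1 = -5.8599%
Brazil: (1 + 0.0438)/(1 + 0.0035) − 1 = 4.0159%
Differential = -5.8599% − 4.0159% = -9.8759% → -9.88%.

-9.88%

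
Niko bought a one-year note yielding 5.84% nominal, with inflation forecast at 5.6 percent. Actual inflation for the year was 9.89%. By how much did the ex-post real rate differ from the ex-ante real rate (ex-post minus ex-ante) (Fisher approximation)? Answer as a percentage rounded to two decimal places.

-4.29%

Ex-ante: 5.84% − 5.6% = 0.240%
Ex-post: 5.84% − 9.89% = -4.050%
Difference (ex-post − ex-ante) = -4.2900% → -4.29%.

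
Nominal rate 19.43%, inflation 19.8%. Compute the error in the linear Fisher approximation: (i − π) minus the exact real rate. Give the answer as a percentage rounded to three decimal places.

Approximate: r ≈ 19.430% − 19.800% = -0.3700%
Exact: (1 + 0.1943)/(1 + 0.1980) − 1 = -0.3088%
Error = -0.3700% − (-0.3088%) = -0.0612% → -0.061%.

-0.061%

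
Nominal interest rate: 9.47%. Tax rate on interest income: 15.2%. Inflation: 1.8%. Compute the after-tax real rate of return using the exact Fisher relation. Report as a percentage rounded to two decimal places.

After-tax nominal return = 9.47% × (1 − 0.152) = 8.03056%.
1 + r = 1.0803056 / 1.01800 = 1.061204
After-tax real rate = 1.061204 − 1 → 6.12%.

6.12%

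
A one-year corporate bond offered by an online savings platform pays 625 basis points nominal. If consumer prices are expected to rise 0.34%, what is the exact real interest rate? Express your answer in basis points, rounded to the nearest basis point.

589 basis points

1 + r = 1.06250 / 1.00340 = 1.058900
r = 1.058900 − 1 = 5.8900%, i.e. 589 basis points.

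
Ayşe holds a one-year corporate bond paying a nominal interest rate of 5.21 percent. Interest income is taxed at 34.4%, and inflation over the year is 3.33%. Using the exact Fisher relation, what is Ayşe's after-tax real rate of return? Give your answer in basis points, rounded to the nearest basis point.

After-tax nominal return = 5.21% × (1 − 0.344) = 3.41776%.
1 + r = 1.0341776 / 1.03330 = 1.000849
After-tax real rate = 1.000849 − 1 → 8 basis points.

8 basis points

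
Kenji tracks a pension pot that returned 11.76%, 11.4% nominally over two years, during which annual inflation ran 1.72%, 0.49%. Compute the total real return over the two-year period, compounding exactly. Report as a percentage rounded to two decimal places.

Compound the nominal returns: 1.1176 × 1.1140 = 1.245006.
Compound inflation: 1.0172 × 1.0049 = 1.022184.
Deflate: 1.245006 / 1.022184 = 1.217986.
Total real return = 1.217986 − 1 → 21.80%.

21.80%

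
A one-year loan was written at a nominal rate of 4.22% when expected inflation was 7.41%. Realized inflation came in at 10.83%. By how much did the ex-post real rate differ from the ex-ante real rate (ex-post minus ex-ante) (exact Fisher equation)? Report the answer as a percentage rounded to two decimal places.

Ex-ante: (1 + 0.0422)/(1 + 0.0741) − 1 = -2.9699%
Ex-post: (1 + 0.0422)/(1 + 0.1083) − 1 = -5.9641%
Difference (ex-post − ex-ante) = -2.9942% → -2.99%.

-2.99%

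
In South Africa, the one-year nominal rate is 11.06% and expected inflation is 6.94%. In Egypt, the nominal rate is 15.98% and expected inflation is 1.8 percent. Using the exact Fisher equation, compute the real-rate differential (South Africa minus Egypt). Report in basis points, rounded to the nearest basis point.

-1008 basis points

South Africa: (1 + 0.1106)/(1 + 0.0694) − 1 = 3.8526%
Egypt: (1 + 0.1598)/(1 + 0.0180) − 1 = 13.9293%
Differential = 3.8526% − 13.9293% = -10.0766% → -1008 basis points.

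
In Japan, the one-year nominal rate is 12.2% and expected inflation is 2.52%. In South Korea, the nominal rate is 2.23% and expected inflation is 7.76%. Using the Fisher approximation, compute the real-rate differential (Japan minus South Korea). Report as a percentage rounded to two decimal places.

Japan: 12.2% − 2.52% = 9.680%
South Korea: 2.23% − 7.76% = -5.530%
Differential = 15.210% → 15.21%.

15.21%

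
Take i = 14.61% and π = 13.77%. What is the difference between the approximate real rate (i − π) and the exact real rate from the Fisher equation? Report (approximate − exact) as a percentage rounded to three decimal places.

0.102%

Approximate: r ≈ 14.610% − 13.770% = 0.8400%
Exact: (1 + 0.1461)/(1 + 0.1377) − 1 = 0.7383%
Error = 0.8400% − 0.7383% = 0.1017% → 0.102%.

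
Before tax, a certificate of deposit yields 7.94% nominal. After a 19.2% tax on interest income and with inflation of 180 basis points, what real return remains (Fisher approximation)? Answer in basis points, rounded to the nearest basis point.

462 basis points

After-tax nominal return = 7.94% × (1 − 0.192) = 6.41552%.
r ≈ 6.41552% − 1.8% → 462 basis points.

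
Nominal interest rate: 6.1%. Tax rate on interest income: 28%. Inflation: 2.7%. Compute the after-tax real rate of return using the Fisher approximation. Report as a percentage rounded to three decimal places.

1.692%

After-tax nominal return = 6.1% × (1 − 0.28) = 4.3920%.
r ≈ 4.3920% − 2.7% → 1.692%.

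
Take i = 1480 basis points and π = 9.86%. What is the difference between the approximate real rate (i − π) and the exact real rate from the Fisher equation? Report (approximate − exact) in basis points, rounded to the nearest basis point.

44 basis points

Approximate: r ≈ 14.800% − 9.860% = 4.9400%
Exact: (1 + 0.1480)/(1 + 0.0986) − 1 = 4.4966%
Error = 4.9400% − 4.4966% = 0.4434% → 44 basis points.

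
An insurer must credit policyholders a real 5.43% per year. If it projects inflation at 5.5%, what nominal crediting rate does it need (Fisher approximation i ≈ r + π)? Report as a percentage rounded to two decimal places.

i ≈ r + π = 5.43% + 5.5% = 10.93%.

10.93%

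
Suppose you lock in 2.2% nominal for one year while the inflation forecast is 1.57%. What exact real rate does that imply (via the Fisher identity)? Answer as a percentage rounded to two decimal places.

0.62%

By the Fisher identity, 1 + r = (1 + i)/(1 + π).
1 + r = 1.02200 / 1.01570 = 1.006203
r = 1.006203 − 1 = 0.6203%, i.e. 0.62%.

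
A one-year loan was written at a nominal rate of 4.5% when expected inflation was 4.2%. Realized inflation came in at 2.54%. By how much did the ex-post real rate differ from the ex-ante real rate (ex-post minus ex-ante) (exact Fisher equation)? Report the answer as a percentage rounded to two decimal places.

Ex-ante: (1 + 0.0450)/(1 + 0.0420) − 1 = 0.2879%
Ex-post: (1 + 0.0450)/(1 + 0.0254) − 1 = 1.9114%
Difference (ex-post − ex-ante) = 1.6235% → 1.62%.

1.62%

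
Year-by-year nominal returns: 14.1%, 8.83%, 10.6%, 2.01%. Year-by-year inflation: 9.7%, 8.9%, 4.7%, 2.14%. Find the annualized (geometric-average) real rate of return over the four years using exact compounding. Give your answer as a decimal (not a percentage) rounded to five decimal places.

Nominal growth factor = 1.1410 × 1.0883 × 1.1060 × 1.0201 = 1.400980686
Price-level growth factor = 1.0970 × 1.0890 × 1.0470 × 1.0214 = 1.277547459
Real growth factor = 1.400980686 / 1.277547459 = 1.096617332
Annualized real rate = 1.096617332^(1/4) − 1 = 2.33255% → 0.02333.

0.02333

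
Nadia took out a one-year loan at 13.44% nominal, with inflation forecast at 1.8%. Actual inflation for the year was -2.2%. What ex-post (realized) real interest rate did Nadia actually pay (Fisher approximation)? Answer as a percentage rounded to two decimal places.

Ex-post: 13.44% − (-2.2%) = 15.640%
So the realized real rate is 15.64%.

15.64%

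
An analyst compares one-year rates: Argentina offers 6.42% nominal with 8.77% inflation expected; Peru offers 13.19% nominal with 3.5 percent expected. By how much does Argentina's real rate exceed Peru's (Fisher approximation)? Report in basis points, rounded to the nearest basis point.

Argentina: 6.42% − 8.77% = -2.350%
Peru: 13.19% − 3.5% = 9.690%
Differential = -12.040% → -1204 basis points.

-1204 basis points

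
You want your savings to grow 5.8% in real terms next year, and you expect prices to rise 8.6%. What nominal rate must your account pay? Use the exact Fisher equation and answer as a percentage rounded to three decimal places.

14.899%

(1 + i) = (1 + r)(1 + π) = 1.05800 × 1.08600 = 1.148988
i = 1.148988 − 1, so the required nominal rate is 14.899%.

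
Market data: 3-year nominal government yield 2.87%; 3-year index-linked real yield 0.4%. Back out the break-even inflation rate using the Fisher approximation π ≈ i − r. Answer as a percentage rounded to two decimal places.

2.47%

π ≈ i − r = 2.87% − 0.4% → 2.47%.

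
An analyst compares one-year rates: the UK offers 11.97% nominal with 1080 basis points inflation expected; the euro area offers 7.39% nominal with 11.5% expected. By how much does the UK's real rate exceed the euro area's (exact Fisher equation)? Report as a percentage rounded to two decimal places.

4.74%

The UK: (1 + 0.1197)/(1 + 0.1080) − 1 = 1.0560%
The euro area: (1 + 0.0739)/(1 + 0.1150) − 1 = -3.6861%
Differential = 1.0560% − (-3.6861%) = 4.7421% → 4.74%.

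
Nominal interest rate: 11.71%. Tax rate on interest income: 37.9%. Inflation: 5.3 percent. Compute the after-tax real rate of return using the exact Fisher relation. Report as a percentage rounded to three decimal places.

After-tax nominal return = 11.71% × (1 − 0.379) = 7.27191%.
1 + r = 1.0727191 / 1.05300 = 1.018727
After-tax real rate = 1.018727 − 1 → 1.873%.

1.873%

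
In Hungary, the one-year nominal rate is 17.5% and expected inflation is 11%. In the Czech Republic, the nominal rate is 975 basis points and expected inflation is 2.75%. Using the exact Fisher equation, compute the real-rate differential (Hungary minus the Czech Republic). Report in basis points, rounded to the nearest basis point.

-96 basis points

Hungary: (1 + 0.1750)/(1 + 0.1100) − 1 = 5.8559%
The Czech Republic: (1 + 0.0975)/(1 + 0.0275) − 1 = 6.8127%
Differential = 5.8559% − 6.8127% = -0.9568% → -96 basis points.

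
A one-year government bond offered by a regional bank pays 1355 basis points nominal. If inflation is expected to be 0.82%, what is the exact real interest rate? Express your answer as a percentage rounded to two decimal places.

12.63%

By the Fisher relation, 1 + r = (1 + i)/(1 + π).
1 + r = 1.13550 / 1.00820 = 1.126265
r = 1.126265 − 1 = 12.6265%, i.e. 12.63%.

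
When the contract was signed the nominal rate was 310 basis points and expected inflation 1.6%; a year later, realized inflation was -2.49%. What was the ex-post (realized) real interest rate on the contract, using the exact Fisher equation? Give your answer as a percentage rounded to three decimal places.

Ex-post: (1 + 0.0310)/(1 − 0.0249) − 1 = 5.7327%
So the realized real rate is 5.733%.

5.733%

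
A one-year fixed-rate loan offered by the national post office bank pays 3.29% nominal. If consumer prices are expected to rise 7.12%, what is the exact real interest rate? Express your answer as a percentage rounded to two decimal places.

By the Fisher equation, 1 + r = (1 + i)/(1 + π).
1 + r = 1.03290 / 1.07120 = 0.964246
r = 0.964246 − 1 = -3.5754%, i.e. -3.58%.

-3.58%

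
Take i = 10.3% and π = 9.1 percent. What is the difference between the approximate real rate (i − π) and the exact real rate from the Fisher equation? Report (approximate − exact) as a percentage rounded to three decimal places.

0.100%

Approximate: r ≈ 10.300% − 9.100% = 1.2000%
Exact: (1 + 0.1030)/(1 + 0.0910) − 1 = 1.0999%
Error = 1.2000% − 1.0999% = 0.1001% → 0.100%.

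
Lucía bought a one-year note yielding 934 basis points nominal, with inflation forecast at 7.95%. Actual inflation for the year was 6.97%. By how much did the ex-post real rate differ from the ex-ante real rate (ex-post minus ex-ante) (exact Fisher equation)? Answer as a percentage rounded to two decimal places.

0.93%

Ex-ante: (1 + 0.0934)/(1 + 0.0795) − 1 = 1.2876%
Ex-post: (1 + 0.0934)/(1 + 0.0697) − 1 = 2.2156%
Difference (ex-post − ex-ante) = 0.9279% → 0.93%.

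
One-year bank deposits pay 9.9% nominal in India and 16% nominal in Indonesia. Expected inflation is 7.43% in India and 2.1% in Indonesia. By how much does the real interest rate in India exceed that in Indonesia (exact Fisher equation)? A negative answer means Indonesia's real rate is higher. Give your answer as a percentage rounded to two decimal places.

India: (1 + 0.0990)/(1 + 0.0743) − 1 = 2.2992%
Indonesia: (1 + 0.1600)/(1 + 0.0210) − 1 = 13.6141%
Differential = 2.2992% − 13.6141% = -11.3149% → -11.31%.

-11.31%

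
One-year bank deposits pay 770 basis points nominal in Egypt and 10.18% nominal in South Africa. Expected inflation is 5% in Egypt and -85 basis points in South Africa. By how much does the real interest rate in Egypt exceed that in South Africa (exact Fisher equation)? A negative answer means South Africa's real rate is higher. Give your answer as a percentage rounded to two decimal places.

-8.55%

Egypt: (1 + 0.0770)/(1 + 0.0500) − 1 = 2.5714%
South Africa: (1 + 0.1018)/(1 − 0.0085) − 1 = 11.1246%
Differential = 2.5714% − 11.1246% = -8.5531% → -8.55%.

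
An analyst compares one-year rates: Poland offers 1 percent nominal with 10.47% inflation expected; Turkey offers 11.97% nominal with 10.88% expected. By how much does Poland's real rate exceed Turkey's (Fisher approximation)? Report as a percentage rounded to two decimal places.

Poland: 1% − 10.47% = -9.470%
Turkey: 11.97% − 10.88% = 1.090%
Differential = -10.560% → -10.56%.

-10.56%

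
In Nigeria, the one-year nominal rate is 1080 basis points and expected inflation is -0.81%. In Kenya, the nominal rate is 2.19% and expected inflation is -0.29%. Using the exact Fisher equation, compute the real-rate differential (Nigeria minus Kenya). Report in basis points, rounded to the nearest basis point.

922 basis points

Nigeria: (1 + 0.1080)/(1 − 0.0081) − 1 = 11.7048%
Kenya: (1 + 0.0219)/(1 − 0.0029) − 1 = 2.4872%
Differential = 11.7048% − 2.4872% = 9.2176% → 922 basis points.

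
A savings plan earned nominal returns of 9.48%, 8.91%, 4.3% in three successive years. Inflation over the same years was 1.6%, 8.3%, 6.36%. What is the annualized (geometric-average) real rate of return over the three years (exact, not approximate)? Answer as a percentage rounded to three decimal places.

2.046%

Compound the nominal returns: 1.0948 × 1.0891 × 1.0430 = 1.24361759.
Compound inflation: 1.0160 × 1.0830 × 1.0636 = 1.17030886.
Deflate: 1.24361759 / 1.17030886 = 1.06264050.
Annualized real rate = 1.06264050^(1/3) − 1 = 2.0459% → 2.046%.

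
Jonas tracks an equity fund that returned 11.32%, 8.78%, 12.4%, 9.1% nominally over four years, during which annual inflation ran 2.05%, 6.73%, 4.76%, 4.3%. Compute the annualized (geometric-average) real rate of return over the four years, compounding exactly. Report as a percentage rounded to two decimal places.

5.69%

Compound the nominal returns: 1.1132 × 1.0878 × 1.1240 × 1.0910 = 1.48495507.
Compound inflation: 1.0205 × 1.0673 × 1.0476 × 1.0430 = 1.19008866.
Deflate: 1.48495507 / 1.19008866 = 1.24776844.
Annualized real rate = 1.24776844^(1/4) − 1 = 5.6899% → 5.69%.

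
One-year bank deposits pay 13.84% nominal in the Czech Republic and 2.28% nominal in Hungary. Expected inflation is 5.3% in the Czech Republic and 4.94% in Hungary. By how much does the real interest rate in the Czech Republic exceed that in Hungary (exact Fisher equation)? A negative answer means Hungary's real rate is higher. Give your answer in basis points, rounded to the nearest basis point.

1064 basis points

The Czech Republic: (1 + 0.1384)/(1 + 0.0530) − 1 = 8.1102%
Hungary: (1 + 0.0228)/(1 + 0.0494) − 1 = -2.5348%
Differential = 8.1102% − (-2.5348%) = 10.6449% → 1064 basis points.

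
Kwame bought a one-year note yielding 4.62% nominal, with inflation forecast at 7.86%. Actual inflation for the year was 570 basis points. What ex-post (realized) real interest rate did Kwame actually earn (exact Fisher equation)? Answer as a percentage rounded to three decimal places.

-1.022%

Ex-post: (1 + 0.0462)/(1 + 0.0570) − 1 = -1.0218%
So the realized real rate is -1.022%.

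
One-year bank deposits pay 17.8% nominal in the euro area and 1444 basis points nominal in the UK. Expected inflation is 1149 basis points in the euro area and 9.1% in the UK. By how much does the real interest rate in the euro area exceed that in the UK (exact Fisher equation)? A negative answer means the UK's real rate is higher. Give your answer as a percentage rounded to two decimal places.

0.77%

The euro area: (1 + 0.1780)/(1 + 0.1149) − 1 = 5.6597%
The UK: (1 + 0.1444)/(1 + 0.0910) − 1 = 4.8946%
Differential = 5.6597% − 4.8946% = 0.7651% → 0.77%.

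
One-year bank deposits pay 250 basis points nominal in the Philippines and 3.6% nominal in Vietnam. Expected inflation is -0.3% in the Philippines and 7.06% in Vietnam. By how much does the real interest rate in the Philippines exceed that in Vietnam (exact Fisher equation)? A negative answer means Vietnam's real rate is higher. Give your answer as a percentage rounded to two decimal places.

The Philippines: (1 + 0.0250)/(1 − 0.0030) − 1 = 2.8084%
Vietnam: (1 + 0.0360)/(1 + 0.0706) − 1 = -3.2318%
Differential = 2.8084% − (-3.2318%) = 6.0403% → 6.04%.

6.04%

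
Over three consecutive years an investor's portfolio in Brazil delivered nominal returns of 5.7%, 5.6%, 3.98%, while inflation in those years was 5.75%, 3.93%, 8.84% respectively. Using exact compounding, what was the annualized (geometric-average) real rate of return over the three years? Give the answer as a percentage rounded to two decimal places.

Compound the nominal returns: 1.0570 × 1.0560 × 1.0398 = 1.16061644.
Compound inflation: 1.0575 × 1.0393 × 1.0884 = 1.19621663.
Deflate: 1.16061644 / 1.19621663 = 0.97023935.
Annualized real rate = 0.97023935^(1/3) − 1 = -1.0020% → -1.00%.

-1.00%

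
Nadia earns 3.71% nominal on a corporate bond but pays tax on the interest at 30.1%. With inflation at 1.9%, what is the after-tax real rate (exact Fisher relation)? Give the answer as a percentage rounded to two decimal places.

0.68%

After-tax nominal return = 3.71% × (1 − 0.301) = 2.59329%.
1 + r = 1.0259329 / 1.01900 = 1.006804
After-tax real rate = 1.006804 − 1 → 0.68%.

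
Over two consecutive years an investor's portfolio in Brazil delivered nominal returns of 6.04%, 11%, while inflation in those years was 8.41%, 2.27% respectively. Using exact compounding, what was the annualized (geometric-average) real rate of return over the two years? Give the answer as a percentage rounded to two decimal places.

3.04%

Compound the nominal returns: 1.0604 × 1.1100 = 1.17704400.
Compound inflation: 1.0841 × 1.0227 = 1.10870907.
Deflate: 1.17704400 / 1.10870907 = 1.06163468.
Annualized real rate = 1.06163468^(1/2) − 1 = 3.0357% → 3.04%.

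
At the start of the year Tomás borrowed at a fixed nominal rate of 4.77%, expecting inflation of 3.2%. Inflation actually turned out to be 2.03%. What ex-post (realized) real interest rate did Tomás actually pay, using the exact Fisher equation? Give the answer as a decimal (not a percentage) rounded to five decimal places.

Ex-post: (1 + 0.0477)/(1 + 0.0203) − 1 = 2.68548%
So the realized real rate is 0.02685.

0.02685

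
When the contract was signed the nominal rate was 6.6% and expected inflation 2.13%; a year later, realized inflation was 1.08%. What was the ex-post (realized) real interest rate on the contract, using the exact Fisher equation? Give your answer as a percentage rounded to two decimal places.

5.46%

Ex-post: (1 + 0.0660)/(1 + 0.0108) − 1 = 5.4610%
So the realized real rate is 5.46%.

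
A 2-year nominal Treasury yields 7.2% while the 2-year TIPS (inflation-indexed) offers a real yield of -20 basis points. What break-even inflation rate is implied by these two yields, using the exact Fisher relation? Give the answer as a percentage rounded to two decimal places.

(1 + π) = (1 + i)/(1 + r) = 1.07200 / 0.99800 = 1.074148
Break-even inflation = 1.074148 − 1 → 7.41%.

7.41%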